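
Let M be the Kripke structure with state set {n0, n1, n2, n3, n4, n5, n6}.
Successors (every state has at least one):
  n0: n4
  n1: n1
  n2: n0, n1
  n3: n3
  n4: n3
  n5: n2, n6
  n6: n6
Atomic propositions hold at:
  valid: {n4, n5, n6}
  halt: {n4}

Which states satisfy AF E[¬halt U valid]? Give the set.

{n0, n2, n4, n5, n6}

Sat(¬halt) = {n0, n1, n2, n3, n5, n6}
E[¬halt U valid]: least fixpoint, start Z0 = Sat(valid) = {n4, n5, n6}, add states in Sat(¬halt) with some successor in Z. Z1 = {n0, n4, n5, n6}; Z2 = {n0, n2, n4, n5, n6}; fixed.
Sat(E[¬halt U valid]) = {n0, n2, n4, n5, n6}
AF E[¬halt U valid]: least fixpoint, start Z0 = {n0, n2, n4, n5, n6}, add states with every successor in Z. Already a fixed point.
Sat(AF E[¬halt U valid]) = {n0, n2, n4, n5, n6}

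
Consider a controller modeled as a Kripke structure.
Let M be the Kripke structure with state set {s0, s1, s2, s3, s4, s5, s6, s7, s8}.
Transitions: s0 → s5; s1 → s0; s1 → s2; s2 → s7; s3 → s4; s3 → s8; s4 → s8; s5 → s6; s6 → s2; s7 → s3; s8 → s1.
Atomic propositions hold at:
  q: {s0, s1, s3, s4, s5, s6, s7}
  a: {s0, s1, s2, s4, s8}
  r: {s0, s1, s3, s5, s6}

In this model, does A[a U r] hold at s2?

No

A[a U r]: least fixpoint, start Z0 = Sat(r) = {s0, s1, s3, s5, s6}, add states in Sat(a) with every successor in Z. Z1 = {s0, s1, s3, s5, s6, s8}; Z2 = {s0, s1, s3, s4, s5, s6, s8}; fixed.
Sat(A[a U r]) = {s0, s1, s3, s4, s5, s6, s8}
s2 ∉ Sat(A[a U r]) = {s0, s1, s3, s4, s5, s6, s8}, so the formula does not hold at s2.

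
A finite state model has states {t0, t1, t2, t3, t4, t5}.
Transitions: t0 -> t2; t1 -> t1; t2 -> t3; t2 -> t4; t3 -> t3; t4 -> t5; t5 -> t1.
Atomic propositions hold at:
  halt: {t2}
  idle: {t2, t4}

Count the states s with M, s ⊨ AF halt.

2

AF halt: least fixpoint, start Z0 = {t2}, add states with every successor in Z. Z1 = {t0, t2}; fixed.
Sat(AF halt) = {t0, t2}
|Sat(AF halt)| = |{t0, t2}| = 2.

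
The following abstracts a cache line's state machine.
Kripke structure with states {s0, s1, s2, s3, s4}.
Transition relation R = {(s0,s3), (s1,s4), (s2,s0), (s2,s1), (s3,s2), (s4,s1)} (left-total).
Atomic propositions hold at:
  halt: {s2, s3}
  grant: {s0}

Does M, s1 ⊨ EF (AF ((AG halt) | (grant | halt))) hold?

AG halt: greatest fixpoint, start Z0 = {s2, s3}, keep only states in Sat with every successor in Z. Z1 = {s3}; Z2 = ∅; fixed.
Sat(AG halt) = ∅
Sat(grant | halt) = {s0, s2, s3}
Sat((AG halt) | (grant | halt)) = {s0, s2, s3}
AF ((AG halt) | (grant | halt)): least fixpoint, start Z0 = {s0, s2, s3}, add states with every successor in Z. Already a fixed point.
Sat(AF ((AG halt) | (grant | halt))) = {s0, s2, s3}
EF (AF ((AG halt) | (grant | halt))): least fixpoint, start Z0 = {s0, s2, s3}, add states with some successor in Z. Already a fixed point.
Sat(EF (AF ((AG halt) | (grant | halt)))) = {s0, s2, s3}
s1 ∉ Sat(EF (AF ((AG halt) | (grant | halt)))) = {s0, s2, s3}, so the formula does not hold at s1.

No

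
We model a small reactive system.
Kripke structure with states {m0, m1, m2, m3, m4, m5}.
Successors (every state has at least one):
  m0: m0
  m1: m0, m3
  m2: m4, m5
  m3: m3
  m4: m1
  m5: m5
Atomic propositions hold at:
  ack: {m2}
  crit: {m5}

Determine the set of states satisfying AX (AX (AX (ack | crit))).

{m5}

Sat(ack | crit) = {m2, m5}
Sat(AX (ack | crit)) = {s : every successor in {m2, m5}} = {m5}
Sat(AX (AX (ack | crit))) = {s : every successor in {m5}} = {m5}
Sat(AX (AX (AX (ack | crit)))) = {s : every successor in {m5}} = {m5}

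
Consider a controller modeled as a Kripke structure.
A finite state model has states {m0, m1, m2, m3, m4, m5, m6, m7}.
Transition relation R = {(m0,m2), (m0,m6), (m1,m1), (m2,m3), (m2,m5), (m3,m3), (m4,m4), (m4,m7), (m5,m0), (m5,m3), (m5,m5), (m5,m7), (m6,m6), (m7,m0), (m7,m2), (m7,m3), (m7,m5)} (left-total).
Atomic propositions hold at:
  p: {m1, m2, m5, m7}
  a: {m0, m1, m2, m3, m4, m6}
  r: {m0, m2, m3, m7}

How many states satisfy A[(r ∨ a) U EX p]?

Sat(r ∨ a) = {m0, m1, m2, m3, m4, m6, m7}
Sat(EX p) = {s : some successor in {m1, m2, m5, m7}} = {m0, m1, m2, m4, m5, m7}
A[(r ∨ a) U EX p]: least fixpoint, start Z0 = Sat(EX p) = {m0, m1, m2, m4, m5, m7}, add states in Sat(r ∨ a) with every successor in Z. Already a fixed point.
Sat(A[(r ∨ a) U EX p]) = {m0, m1, m2, m4, m5, m7}
|Sat(A[(r ∨ a) U EX p])| = |{m0, m1, m2, m4, m5, m7}| = 6.

6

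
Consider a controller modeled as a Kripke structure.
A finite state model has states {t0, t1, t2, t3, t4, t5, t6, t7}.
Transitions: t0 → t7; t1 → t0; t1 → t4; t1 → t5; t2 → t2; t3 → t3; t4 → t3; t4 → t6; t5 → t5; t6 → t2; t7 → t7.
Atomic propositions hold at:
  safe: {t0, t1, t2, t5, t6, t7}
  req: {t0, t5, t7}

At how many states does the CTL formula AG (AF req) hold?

3

AF req: least fixpoint, start Z0 = {t0, t5, t7}, add states with every successor in Z. Already a fixed point.
Sat(AF req) = {t0, t5, t7}
AG (AF req): greatest fixpoint, start Z0 = {t0, t5, t7}, keep only states in Sat with every successor in Z. Already a fixed point.
Sat(AG (AF req)) = {t0, t5, t7}
|Sat(AG (AF req))| = |{t0, t5, t7}| = 3.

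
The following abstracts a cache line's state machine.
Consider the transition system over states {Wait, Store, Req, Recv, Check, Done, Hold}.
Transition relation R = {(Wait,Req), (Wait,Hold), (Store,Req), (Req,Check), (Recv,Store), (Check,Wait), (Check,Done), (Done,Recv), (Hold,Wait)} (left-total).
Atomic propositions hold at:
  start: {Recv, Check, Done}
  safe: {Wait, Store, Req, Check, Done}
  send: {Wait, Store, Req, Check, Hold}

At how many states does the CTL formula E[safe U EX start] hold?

5

Sat(EX start) = {s : some successor in {Recv, Check, Done}} = {Req, Check, Done}
E[safe U EX start]: least fixpoint, start Z0 = Sat(EX start) = {Req, Check, Done}, add states in Sat(safe) with some successor in Z. Z1 = {Wait, Store, Req, Check, Done}; fixed.
Sat(E[safe U EX start]) = {Wait, Store, Req, Check, Done}
|Sat(E[safe U EX start])| = |{Wait, Store, Req, Check, Done}| = 5.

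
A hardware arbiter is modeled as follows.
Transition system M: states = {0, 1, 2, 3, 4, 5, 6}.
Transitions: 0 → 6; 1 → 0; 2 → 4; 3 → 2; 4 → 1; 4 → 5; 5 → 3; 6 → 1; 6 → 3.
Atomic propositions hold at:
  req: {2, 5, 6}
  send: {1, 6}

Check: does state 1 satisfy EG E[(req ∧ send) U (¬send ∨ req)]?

No

Sat(req ∧ send) = {6}
Sat(¬send) = {0, 2, 3, 4, 5}
Sat(¬send ∨ req) = {0, 2, 3, 4, 5, 6}
E[(req ∧ send) U (¬send ∨ req)]: least fixpoint, start Z0 = Sat((¬send ∨ req)) = {0, 2, 3, 4, 5, 6}, add states in Sat(req ∧ send) with some successor in Z. Already a fixed point.
Sat(E[(req ∧ send) U (¬send ∨ req)]) = {0, 2, 3, 4, 5, 6}
EG E[(req ∧ send) U (¬send ∨ req)]: greatest fixpoint, start Z0 = {0, 2, 3, 4, 5, 6}, keep only states in Sat with some successor in Z. Already a fixed point.
Sat(EG E[(req ∧ send) U (¬send ∨ req)]) = {0, 2, 3, 4, 5, 6}
1 ∉ Sat(EG E[(req ∧ send) U (¬send ∨ req)]) = {0, 2, 3, 4, 5, 6}, so the formula does not hold at 1.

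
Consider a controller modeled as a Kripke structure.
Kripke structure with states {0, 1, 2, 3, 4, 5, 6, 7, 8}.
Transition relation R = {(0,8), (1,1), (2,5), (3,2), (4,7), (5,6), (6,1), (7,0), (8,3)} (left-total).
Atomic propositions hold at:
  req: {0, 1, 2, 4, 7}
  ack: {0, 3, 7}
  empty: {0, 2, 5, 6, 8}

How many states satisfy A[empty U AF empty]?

8

AF empty: least fixpoint, start Z0 = {0, 2, 5, 6, 8}, add states with every successor in Z. Z1 = {0, 2, 3, 5, 6, 7, 8}; Z2 = {0, 2, 3, 4, 5, 6, 7, 8}; fixed.
Sat(AF empty) = {0, 2, 3, 4, 5, 6, 7, 8}
A[empty U AF empty]: least fixpoint, start Z0 = Sat(AF empty) = {0, 2, 3, 4, 5, 6, 7, 8}, add states in Sat(empty) with every successor in Z. Already a fixed point.
Sat(A[empty U AF empty]) = {0, 2, 3, 4, 5, 6, 7, 8}
|Sat(A[empty U AF empty])| = |{0, 2, 3, 4, 5, 6, 7, 8}| = 8.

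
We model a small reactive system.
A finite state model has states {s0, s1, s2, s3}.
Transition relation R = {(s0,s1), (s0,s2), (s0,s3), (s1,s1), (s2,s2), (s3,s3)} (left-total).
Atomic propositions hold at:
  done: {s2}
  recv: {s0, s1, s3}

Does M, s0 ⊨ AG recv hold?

No

AG recv: greatest fixpoint, start Z0 = {s0, s1, s3}, keep only states in Sat with every successor in Z. Z1 = {s1, s3}; fixed.
Sat(AG recv) = {s1, s3}
s0 ∉ Sat(AG recv) = {s1, s3}, so the formula does not hold at s0.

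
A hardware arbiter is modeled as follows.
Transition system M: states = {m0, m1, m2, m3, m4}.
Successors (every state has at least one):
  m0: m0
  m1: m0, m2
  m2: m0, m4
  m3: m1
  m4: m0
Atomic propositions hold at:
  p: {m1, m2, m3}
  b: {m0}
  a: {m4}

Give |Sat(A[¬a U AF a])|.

1

Sat(¬a) = {m0, m1, m2, m3}
AF a: least fixpoint, start Z0 = {m4}, add states with every successor in Z. Already a fixed point.
Sat(AF a) = {m4}
A[¬a U AF a]: least fixpoint, start Z0 = Sat(AF a) = {m4}, add states in Sat(¬a) with every successor in Z. Already a fixed point.
Sat(A[¬a U AF a]) = {m4}
|Sat(A[¬a U AF a])| = |{m4}| = 1.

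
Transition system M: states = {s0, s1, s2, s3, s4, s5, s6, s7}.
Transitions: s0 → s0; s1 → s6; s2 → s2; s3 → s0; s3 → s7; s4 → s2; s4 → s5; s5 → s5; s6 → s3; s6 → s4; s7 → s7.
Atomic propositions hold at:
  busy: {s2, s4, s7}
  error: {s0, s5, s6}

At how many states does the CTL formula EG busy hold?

EG busy: greatest fixpoint, start Z0 = {s2, s4, s7}, keep only states in Sat with some successor in Z. Already a fixed point.
Sat(EG busy) = {s2, s4, s7}
|Sat(EG busy)| = |{s2, s4, s7}| = 3.

3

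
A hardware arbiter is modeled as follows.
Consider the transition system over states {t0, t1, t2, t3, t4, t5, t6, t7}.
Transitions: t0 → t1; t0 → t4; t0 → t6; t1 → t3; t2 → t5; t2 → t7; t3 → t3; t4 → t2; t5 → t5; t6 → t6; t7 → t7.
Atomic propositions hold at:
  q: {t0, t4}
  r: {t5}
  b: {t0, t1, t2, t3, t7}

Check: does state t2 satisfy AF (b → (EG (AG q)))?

AG q: greatest fixpoint, start Z0 = {t0, t4}, keep only states in Sat with every successor in Z. Z1 = ∅; fixed.
Sat(AG q) = ∅
EG (AG q): greatest fixpoint, start Z0 = ∅, keep only states in Sat with some successor in Z. Already a fixed point.
Sat(EG (AG q)) = ∅
Sat(b → (EG (AG q))) = {t4, t5, t6}
AF (b → (EG (AG q))): least fixpoint, start Z0 = {t4, t5, t6}, add states with every successor in Z. Already a fixed point.
Sat(AF (b → (EG (AG q)))) = {t4, t5, t6}
t2 ∉ Sat(AF (b → (EG (AG q)))) = {t4, t5, t6}, so the formula does not hold at t2.

No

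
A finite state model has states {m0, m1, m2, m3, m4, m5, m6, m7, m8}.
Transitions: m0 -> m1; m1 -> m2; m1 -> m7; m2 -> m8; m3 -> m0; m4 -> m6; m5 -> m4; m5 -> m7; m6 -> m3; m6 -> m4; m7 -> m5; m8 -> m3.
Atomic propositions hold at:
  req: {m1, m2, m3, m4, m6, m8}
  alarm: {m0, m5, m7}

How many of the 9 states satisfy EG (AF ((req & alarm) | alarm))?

7

Sat(req & alarm) = ∅
Sat((req & alarm) | alarm) = {m0, m5, m7}
AF ((req & alarm) | alarm): least fixpoint, start Z0 = {m0, m5, m7}, add states with every successor in Z. Z1 = {m0, m3, m5, m7}; Z2 = {m0, m3, m5, m7, m8}; Z3 = {m0, m2, m3, m5, m7, m8}; Z4 = {m0, m1, m2, m3, m5, m7, m8}; fixed.
Sat(AF ((req & alarm) | alarm)) = {m0, m1, m2, m3, m5, m7, m8}
EG (AF ((req & alarm) | alarm)): greatest fixpoint, start Z0 = {m0, m1, m2, m3, m5, m7, m8}, keep only states in Sat with some successor in Z. Already a fixed point.
Sat(EG (AF ((req & alarm) | alarm))) = {m0, m1, m2, m3, m5, m7, m8}
|Sat(EG (AF ((req & alarm) | alarm)))| = |{m0, m1, m2, m3, m5, m7, m8}| = 7.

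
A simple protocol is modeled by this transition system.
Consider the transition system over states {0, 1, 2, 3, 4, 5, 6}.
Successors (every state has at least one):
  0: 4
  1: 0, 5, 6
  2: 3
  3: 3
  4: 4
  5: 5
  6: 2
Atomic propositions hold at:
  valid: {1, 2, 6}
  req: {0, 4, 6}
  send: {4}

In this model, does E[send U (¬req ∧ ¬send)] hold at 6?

Sat(¬req) = {1, 2, 3, 5}
Sat(¬send) = {0, 1, 2, 3, 5, 6}
Sat(¬req ∧ ¬send) = {1, 2, 3, 5}
E[send U (¬req ∧ ¬send)]: least fixpoint, start Z0 = Sat((¬req ∧ ¬send)) = {1, 2, 3, 5}, add states in Sat(send) with some successor in Z. Already a fixed point.
Sat(E[send U (¬req ∧ ¬send)]) = {1, 2, 3, 5}
6 ∉ Sat(E[send U (¬req ∧ ¬send)]) = {1, 2, 3, 5}, so the formula does not hold at 6.

No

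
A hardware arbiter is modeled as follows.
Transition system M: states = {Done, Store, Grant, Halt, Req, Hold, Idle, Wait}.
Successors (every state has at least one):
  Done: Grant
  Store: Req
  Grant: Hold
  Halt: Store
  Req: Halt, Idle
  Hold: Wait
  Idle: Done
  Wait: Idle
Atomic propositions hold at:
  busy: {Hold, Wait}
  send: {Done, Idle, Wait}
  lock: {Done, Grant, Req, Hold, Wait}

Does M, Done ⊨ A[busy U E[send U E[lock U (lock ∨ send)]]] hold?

Yes

Sat(lock ∨ send) = {Done, Grant, Req, Hold, Idle, Wait}
E[lock U (lock ∨ send)]: least fixpoint, start Z0 = Sat((lock ∨ send)) = {Done, Grant, Req, Hold, Idle, Wait}, add states in Sat(lock) with some successor in Z. Already a fixed point.
Sat(E[lock U (lock ∨ send)]) = {Done, Grant, Req, Hold, Idle, Wait}
E[send U E[lock U (lock ∨ send)]]: least fixpoint, start Z0 = Sat(E[lock U (lock ∨ send)]) = {Done, Grant, Req, Hold, Idle, Wait}, add states in Sat(send) with some successor in Z. Already a fixed point.
Sat(E[send U E[lock U (lock ∨ send)]]) = {Done, Grant, Req, Hold, Idle, Wait}
A[busy U E[send U E[lock U (lock ∨ send)]]]: least fixpoint, start Z0 = Sat(E[send U E[lock U (lock ∨ send)]]) = {Done, Grant, Req, Hold, Idle, Wait}, add states in Sat(busy) with every successor in Z. Already a fixed point.
Sat(A[busy U E[send U E[lock U (lock ∨ send)]]]) = {Done, Grant, Req, Hold, Idle, Wait}
Done ∈ Sat(A[busy U E[send U E[lock U (lock ∨ send)]]]) = {Done, Grant, Req, Hold, Idle, Wait}, so the formula holds at Done.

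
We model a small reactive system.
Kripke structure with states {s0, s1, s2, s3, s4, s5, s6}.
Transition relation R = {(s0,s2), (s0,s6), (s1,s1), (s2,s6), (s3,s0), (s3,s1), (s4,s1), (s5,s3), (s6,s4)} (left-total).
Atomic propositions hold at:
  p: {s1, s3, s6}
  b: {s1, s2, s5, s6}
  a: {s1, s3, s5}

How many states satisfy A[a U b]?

4

A[a U b]: least fixpoint, start Z0 = Sat(b) = {s1, s2, s5, s6}, add states in Sat(a) with every successor in Z. Already a fixed point.
Sat(A[a U b]) = {s1, s2, s5, s6}
|Sat(A[a U b])| = |{s1, s2, s5, s6}| = 4.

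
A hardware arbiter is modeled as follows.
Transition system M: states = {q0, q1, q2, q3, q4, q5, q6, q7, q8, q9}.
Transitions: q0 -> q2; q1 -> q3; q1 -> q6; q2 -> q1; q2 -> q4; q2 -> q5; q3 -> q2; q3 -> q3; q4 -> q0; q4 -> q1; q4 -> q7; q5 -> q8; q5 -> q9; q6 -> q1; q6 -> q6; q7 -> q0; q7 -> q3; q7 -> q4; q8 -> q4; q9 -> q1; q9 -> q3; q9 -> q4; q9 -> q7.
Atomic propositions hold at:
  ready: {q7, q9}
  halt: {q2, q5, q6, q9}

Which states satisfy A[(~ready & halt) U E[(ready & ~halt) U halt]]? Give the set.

{q2, q5, q6, q9}

Sat(~ready) = {q0, q1, q2, q3, q4, q5, q6, q8}
Sat(~ready & halt) = {q2, q5, q6}
Sat(~halt) = {q0, q1, q3, q4, q7, q8}
Sat(ready & ~halt) = {q7}
E[(ready & ~halt) U halt]: least fixpoint, start Z0 = Sat(halt) = {q2, q5, q6, q9}, add states in Sat(ready & ~halt) with some successor in Z. Already a fixed point.
Sat(E[(ready & ~halt) U halt]) = {q2, q5, q6, q9}
A[(~ready & halt) U E[(ready & ~halt) U halt]]: least fixpoint, start Z0 = Sat(E[(ready & ~halt) U halt]) = {q2, q5, q6, q9}, add states in Sat(~ready & halt) with every successor in Z. Already a fixed point.
Sat(A[(~ready & halt) U E[(ready & ~halt) U halt]]) = {q2, q5, q6, q9}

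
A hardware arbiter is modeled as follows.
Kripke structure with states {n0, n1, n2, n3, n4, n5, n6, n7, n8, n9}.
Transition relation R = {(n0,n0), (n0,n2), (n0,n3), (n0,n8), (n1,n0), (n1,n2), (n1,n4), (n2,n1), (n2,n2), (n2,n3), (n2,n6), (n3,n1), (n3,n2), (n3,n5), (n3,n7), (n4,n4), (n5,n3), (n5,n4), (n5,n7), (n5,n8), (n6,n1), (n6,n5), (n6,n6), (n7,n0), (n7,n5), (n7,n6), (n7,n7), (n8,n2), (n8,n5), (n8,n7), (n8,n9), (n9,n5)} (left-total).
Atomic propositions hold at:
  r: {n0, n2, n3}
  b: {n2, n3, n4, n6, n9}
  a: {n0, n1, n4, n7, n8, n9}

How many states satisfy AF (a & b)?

Sat(a & b) = {n4, n9}
AF (a & b): least fixpoint, start Z0 = {n4, n9}, add states with every successor in Z. Already a fixed point.
Sat(AF (a & b)) = {n4, n9}
|Sat(AF (a & b))| = |{n4, n9}| = 2.

2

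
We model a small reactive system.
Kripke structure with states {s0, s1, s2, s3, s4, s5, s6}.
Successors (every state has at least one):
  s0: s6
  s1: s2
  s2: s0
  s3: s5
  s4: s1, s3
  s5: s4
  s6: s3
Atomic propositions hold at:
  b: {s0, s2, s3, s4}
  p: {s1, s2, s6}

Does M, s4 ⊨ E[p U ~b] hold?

No

Sat(~b) = {s1, s5, s6}
E[p U ~b]: least fixpoint, start Z0 = Sat(~b) = {s1, s5, s6}, add states in Sat(p) with some successor in Z. Already a fixed point.
Sat(E[p U ~b]) = {s1, s5, s6}
s4 ∉ Sat(E[p U ~b]) = {s1, s5, s6}, so the formula does not hold at s4.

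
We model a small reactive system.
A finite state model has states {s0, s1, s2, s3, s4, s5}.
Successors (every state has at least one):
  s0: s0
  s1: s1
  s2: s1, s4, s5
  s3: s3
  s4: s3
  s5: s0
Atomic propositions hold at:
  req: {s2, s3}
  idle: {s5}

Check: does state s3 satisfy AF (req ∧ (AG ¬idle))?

Sat(¬idle) = {s0, s1, s2, s3, s4}
AG ¬idle: greatest fixpoint, start Z0 = {s0, s1, s2, s3, s4}, keep only states in Sat with every successor in Z. Z1 = {s0, s1, s3, s4}; fixed.
Sat(AG ¬idle) = {s0, s1, s3, s4}
Sat(req ∧ (AG ¬idle)) = {s3}
AF (req ∧ (AG ¬idle)): least fixpoint, start Z0 = {s3}, add states with every successor in Z. Z1 = {s3, s4}; fixed.
Sat(AF (req ∧ (AG ¬idle))) = {s3, s4}
s3 ∈ Sat(AF (req ∧ (AG ¬idle))) = {s3, s4}, so the formula holds at s3.

Yes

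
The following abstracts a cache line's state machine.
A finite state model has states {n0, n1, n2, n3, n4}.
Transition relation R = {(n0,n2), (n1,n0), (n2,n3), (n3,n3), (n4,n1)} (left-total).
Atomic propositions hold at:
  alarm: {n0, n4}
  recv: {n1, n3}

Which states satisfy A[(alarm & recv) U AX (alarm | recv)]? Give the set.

{n1, n2, n3, n4}

Sat(alarm & recv) = ∅
Sat(alarm | recv) = {n0, n1, n3, n4}
Sat(AX (alarm | recv)) = {s : every successor in {n0, n1, n3, n4}} = {n1, n2, n3, n4}
A[(alarm & recv) U AX (alarm | recv)]: least fixpoint, start Z0 = Sat(AX (alarm | recv)) = {n1, n2, n3, n4}, add states in Sat(alarm & recv) with every successor in Z. Already a fixed point.
Sat(A[(alarm & recv) U AX (alarm | recv)]) = {n1, n2, n3, n4}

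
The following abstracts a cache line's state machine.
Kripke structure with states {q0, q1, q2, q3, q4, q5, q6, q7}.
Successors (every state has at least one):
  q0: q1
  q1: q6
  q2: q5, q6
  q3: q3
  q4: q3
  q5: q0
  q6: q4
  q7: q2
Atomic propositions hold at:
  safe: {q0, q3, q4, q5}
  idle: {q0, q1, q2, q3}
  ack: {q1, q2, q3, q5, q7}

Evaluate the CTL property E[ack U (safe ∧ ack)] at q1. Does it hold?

Sat(safe ∧ ack) = {q3, q5}
E[ack U (safe ∧ ack)]: least fixpoint, start Z0 = Sat((safe ∧ ack)) = {q3, q5}, add states in Sat(ack) with some successor in Z. Z1 = {q2, q3, q5}; Z2 = {q2, q3, q5, q7}; fixed.
Sat(E[ack U (safe ∧ ack)]) = {q2, q3, q5, q7}
q1 ∉ Sat(E[ack U (safe ∧ ack)]) = {q2, q3, q5, q7}, so the formula does not hold at q1.

No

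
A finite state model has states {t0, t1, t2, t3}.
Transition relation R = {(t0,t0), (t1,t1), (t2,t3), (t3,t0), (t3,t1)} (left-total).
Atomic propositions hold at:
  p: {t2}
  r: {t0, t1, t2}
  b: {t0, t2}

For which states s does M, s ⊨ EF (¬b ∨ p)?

Sat(¬b) = {t1, t3}
Sat(¬b ∨ p) = {t1, t2, t3}
EF (¬b ∨ p): least fixpoint, start Z0 = {t1, t2, t3}, add states with some successor in Z. Already a fixed point.
Sat(EF (¬b ∨ p)) = {t1, t2, t3}

{t1, t2, t3}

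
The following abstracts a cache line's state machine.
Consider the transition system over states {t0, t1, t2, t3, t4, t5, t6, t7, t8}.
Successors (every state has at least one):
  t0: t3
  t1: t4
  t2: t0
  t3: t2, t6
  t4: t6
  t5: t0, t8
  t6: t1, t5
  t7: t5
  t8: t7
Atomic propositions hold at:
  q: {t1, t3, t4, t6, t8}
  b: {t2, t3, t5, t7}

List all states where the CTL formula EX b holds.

{t0, t3, t6, t7, t8}

Sat(EX b) = {s : some successor in {t2, t3, t5, t7}} = {t0, t3, t6, t7, t8}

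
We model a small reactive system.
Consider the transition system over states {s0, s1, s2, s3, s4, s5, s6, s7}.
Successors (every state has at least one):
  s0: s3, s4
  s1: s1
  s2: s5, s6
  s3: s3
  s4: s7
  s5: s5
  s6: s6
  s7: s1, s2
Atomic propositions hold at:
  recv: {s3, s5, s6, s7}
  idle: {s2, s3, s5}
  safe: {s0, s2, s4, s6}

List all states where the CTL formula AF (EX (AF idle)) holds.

AF idle: least fixpoint, start Z0 = {s2, s3, s5}, add states with every successor in Z. Already a fixed point.
Sat(AF idle) = {s2, s3, s5}
Sat(EX (AF idle)) = {s : some successor in {s2, s3, s5}} = {s0, s2, s3, s5, s7}
AF (EX (AF idle)): least fixpoint, start Z0 = {s0, s2, s3, s5, s7}, add states with every successor in Z. Z1 = {s0, s2, s3, s4, s5, s7}; fixed.
Sat(AF (EX (AF idle))) = {s0, s2, s3, s4, s5, s7}

{s0, s2, s3, s4, s5, s7}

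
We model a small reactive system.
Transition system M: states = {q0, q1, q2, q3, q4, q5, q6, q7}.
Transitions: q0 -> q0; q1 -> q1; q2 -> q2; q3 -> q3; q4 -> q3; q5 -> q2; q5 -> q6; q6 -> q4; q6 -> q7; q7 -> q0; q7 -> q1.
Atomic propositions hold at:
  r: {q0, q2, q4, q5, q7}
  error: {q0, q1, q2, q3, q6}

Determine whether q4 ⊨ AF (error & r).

Sat(error & r) = {q0, q2}
AF (error & r): least fixpoint, start Z0 = {q0, q2}, add states with every successor in Z. Already a fixed point.
Sat(AF (error & r)) = {q0, q2}
q4 ∉ Sat(AF (error & r)) = {q0, q2}, so the formula does not hold at q4.

No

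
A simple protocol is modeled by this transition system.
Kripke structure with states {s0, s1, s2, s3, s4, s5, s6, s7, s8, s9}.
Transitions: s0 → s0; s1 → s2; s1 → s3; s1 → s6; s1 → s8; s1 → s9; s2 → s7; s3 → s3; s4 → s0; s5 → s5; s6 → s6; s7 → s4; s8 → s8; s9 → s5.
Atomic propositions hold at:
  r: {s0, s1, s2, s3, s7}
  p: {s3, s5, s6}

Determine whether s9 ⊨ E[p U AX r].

No

Sat(AX r) = {s : every successor in {s0, s1, s2, s3, s7}} = {s0, s2, s3, s4}
E[p U AX r]: least fixpoint, start Z0 = Sat(AX r) = {s0, s2, s3, s4}, add states in Sat(p) with some successor in Z. Already a fixed point.
Sat(E[p U AX r]) = {s0, s2, s3, s4}
s9 ∉ Sat(E[p U AX r]) = {s0, s2, s3, s4}, so the formula does not hold at s9.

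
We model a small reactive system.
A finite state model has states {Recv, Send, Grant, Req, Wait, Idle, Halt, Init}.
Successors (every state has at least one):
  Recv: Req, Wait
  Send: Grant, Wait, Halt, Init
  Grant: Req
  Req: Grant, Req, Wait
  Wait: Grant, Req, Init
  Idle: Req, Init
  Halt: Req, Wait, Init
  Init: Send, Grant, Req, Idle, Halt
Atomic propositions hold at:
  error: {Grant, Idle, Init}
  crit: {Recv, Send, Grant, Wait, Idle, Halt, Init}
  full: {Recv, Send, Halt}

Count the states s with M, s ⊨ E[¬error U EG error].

Sat(¬error) = {Recv, Send, Req, Wait, Halt}
EG error: greatest fixpoint, start Z0 = {Grant, Idle, Init}, keep only states in Sat with some successor in Z. Z1 = {Idle, Init}; fixed.
Sat(EG error) = {Idle, Init}
E[¬error U EG error]: least fixpoint, start Z0 = Sat(EG error) = {Idle, Init}, add states in Sat(¬error) with some successor in Z. Z1 = {Send, Wait, Idle, Halt, Init}; Z2 = {Recv, Send, Req, Wait, Idle, Halt, Init}; fixed.
Sat(E[¬error U EG error]) = {Recv, Send, Req, Wait, Idle, Halt, Init}
|Sat(E[¬error U EG error])| = |{Recv, Send, Req, Wait, Idle, Halt, Init}| = 7.

7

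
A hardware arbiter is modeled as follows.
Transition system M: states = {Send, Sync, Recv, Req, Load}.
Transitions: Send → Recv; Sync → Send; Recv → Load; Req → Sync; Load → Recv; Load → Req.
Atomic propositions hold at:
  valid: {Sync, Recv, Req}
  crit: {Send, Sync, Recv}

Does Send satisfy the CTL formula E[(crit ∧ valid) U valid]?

Sat(crit ∧ valid) = {Sync, Recv}
E[(crit ∧ valid) U valid]: least fixpoint, start Z0 = Sat(valid) = {Sync, Recv, Req}, add states in Sat(crit ∧ valid) with some successor in Z. Already a fixed point.
Sat(E[(crit ∧ valid) U valid]) = {Sync, Recv, Req}
Send ∉ Sat(E[(crit ∧ valid) U valid]) = {Sync, Recv, Req}, so the formula does not hold at Send.

No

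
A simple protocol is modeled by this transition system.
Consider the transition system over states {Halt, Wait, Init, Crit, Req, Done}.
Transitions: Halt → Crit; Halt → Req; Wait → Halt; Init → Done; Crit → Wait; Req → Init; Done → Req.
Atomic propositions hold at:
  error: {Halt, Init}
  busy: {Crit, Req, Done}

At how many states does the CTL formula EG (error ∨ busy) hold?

Sat(error ∨ busy) = {Halt, Init, Crit, Req, Done}
EG (error ∨ busy): greatest fixpoint, start Z0 = {Halt, Init, Crit, Req, Done}, keep only states in Sat with some successor in Z. Z1 = {Halt, Init, Req, Done}; fixed.
Sat(EG (error ∨ busy)) = {Halt, Init, Req, Done}
|Sat(EG (error ∨ busy))| = |{Halt, Init, Req, Done}| = 4.

4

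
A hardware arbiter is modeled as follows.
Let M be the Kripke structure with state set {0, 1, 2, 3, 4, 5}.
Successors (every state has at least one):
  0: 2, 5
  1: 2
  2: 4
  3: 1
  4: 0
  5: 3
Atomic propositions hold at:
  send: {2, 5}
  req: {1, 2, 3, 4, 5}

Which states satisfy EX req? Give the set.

Sat(EX req) = {s : some successor in {1, 2, 3, 4, 5}} = {0, 1, 2, 3, 5}

{0, 1, 2, 3, 5}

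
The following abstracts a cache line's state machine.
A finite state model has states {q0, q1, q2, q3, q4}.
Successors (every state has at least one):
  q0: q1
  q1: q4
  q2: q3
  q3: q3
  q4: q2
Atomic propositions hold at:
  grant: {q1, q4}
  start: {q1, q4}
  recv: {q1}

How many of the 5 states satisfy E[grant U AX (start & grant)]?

2

Sat(start & grant) = {q1, q4}
Sat(AX (start & grant)) = {s : every successor in {q1, q4}} = {q0, q1}
E[grant U AX (start & grant)]: least fixpoint, start Z0 = Sat(AX (start & grant)) = {q0, q1}, add states in Sat(grant) with some successor in Z. Already a fixed point.
Sat(E[grant U AX (start & grant)]) = {q0, q1}
|Sat(E[grant U AX (start & grant)])| = |{q0, q1}| = 2.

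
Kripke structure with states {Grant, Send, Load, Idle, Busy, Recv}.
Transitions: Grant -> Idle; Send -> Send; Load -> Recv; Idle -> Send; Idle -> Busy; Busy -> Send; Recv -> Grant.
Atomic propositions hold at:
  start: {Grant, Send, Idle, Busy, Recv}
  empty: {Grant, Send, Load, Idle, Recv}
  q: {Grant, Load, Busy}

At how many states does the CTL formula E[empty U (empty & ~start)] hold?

1

Sat(~start) = {Load}
Sat(empty & ~start) = {Load}
E[empty U (empty & ~start)]: least fixpoint, start Z0 = Sat((empty & ~start)) = {Load}, add states in Sat(empty) with some successor in Z. Already a fixed point.
Sat(E[empty U (empty & ~start)]) = {Load}
|Sat(E[empty U (empty & ~start)])| = |{Load}| = 1.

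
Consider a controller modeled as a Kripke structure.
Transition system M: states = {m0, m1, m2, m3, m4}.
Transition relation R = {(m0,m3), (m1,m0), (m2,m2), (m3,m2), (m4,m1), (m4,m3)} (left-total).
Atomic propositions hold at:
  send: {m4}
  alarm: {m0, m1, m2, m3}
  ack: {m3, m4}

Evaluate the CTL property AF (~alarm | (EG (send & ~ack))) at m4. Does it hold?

Yes

Sat(~alarm) = {m4}
Sat(~ack) = {m0, m1, m2}
Sat(send & ~ack) = ∅
EG (send & ~ack): greatest fixpoint, start Z0 = ∅, keep only states in Sat with some successor in Z. Already a fixed point.
Sat(EG (send & ~ack)) = ∅
Sat(~alarm | (EG (send & ~ack))) = {m4}
AF (~alarm | (EG (send & ~ack))): least fixpoint, start Z0 = {m4}, add states with every successor in Z. Already a fixed point.
Sat(AF (~alarm | (EG (send & ~ack)))) = {m4}
m4 ∈ Sat(AF (~alarm | (EG (send & ~ack)))) = {m4}, so the formula holds at m4.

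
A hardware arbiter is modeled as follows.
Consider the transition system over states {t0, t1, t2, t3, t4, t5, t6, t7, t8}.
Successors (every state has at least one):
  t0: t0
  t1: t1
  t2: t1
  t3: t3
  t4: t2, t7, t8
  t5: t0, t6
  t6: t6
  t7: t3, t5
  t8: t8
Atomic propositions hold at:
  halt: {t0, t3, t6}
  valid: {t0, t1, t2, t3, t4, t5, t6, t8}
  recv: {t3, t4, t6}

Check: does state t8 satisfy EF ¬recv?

Yes

Sat(¬recv) = {t0, t1, t2, t5, t7, t8}
EF ¬recv: least fixpoint, start Z0 = {t0, t1, t2, t5, t7, t8}, add states with some successor in Z. Z1 = {t0, t1, t2, t4, t5, t7, t8}; fixed.
Sat(EF ¬recv) = {t0, t1, t2, t4, t5, t7, t8}
t8 ∈ Sat(EF ¬recv) = {t0, t1, t2, t4, t5, t7, t8}, so the formula holds at t8.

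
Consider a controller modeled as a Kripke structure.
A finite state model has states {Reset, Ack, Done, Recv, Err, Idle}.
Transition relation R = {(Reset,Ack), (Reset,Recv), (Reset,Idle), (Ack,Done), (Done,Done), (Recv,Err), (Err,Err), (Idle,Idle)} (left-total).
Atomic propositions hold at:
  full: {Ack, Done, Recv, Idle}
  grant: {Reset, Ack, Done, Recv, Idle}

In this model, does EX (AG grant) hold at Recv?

No

AG grant: greatest fixpoint, start Z0 = {Reset, Ack, Done, Recv, Idle}, keep only states in Sat with every successor in Z. Z1 = {Reset, Ack, Done, Idle}; Z2 = {Ack, Done, Idle}; fixed.
Sat(AG grant) = {Ack, Done, Idle}
Sat(EX (AG grant)) = {s : some successor in {Ack, Done, Idle}} = {Reset, Ack, Done, Idle}
Recv ∉ Sat(EX (AG grant)) = {Reset, Ack, Done, Idle}, so the formula does not hold at Recv.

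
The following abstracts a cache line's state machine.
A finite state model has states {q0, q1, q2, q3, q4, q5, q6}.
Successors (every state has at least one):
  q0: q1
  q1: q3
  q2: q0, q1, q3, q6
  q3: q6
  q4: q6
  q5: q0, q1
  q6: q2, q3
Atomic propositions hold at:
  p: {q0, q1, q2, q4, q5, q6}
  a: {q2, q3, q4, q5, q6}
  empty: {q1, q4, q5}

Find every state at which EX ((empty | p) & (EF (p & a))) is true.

{q0, q2, q3, q4, q5, q6}

Sat(empty | p) = {q0, q1, q2, q4, q5, q6}
Sat(p & a) = {q2, q4, q5, q6}
EF (p & a): least fixpoint, start Z0 = {q2, q4, q5, q6}, add states with some successor in Z. Z1 = {q2, q3, q4, q5, q6}; Z2 = {q1, q2, q3, q4, q5, q6}; Z3 = {q0, q1, q2, q3, q4, q5, q6}; fixed.
Sat(EF (p & a)) = {q0, q1, q2, q3, q4, q5, q6}
Sat((empty | p) & (EF (p & a))) = {q0, q1, q2, q4, q5, q6}
Sat(EX ((empty | p) & (EF (p & a)))) = {s : some successor in {q0, q1, q2, q4, q5, q6}} = {q0, q2, q3, q4, q5, q6}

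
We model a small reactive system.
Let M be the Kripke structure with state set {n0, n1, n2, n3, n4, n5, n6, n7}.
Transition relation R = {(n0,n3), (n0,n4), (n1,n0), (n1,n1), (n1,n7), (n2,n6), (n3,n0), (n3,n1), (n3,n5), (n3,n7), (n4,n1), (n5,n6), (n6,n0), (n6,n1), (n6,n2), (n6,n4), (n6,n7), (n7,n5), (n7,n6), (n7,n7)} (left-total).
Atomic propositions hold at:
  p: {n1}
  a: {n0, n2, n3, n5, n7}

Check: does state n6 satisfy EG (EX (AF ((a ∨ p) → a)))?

Sat(a ∨ p) = {n0, n1, n2, n3, n5, n7}
Sat((a ∨ p) → a) = {n0, n2, n3, n4, n5, n6, n7}
AF ((a ∨ p) → a): least fixpoint, start Z0 = {n0, n2, n3, n4, n5, n6, n7}, add states with every successor in Z. Already a fixed point.
Sat(AF ((a ∨ p) → a)) = {n0, n2, n3, n4, n5, n6, n7}
Sat(EX (AF ((a ∨ p) → a))) = {s : some successor in {n0, n2, n3, n4, n5, n6, n7}} = {n0, n1, n2, n3, n5, n6, n7}
EG (EX (AF ((a ∨ p) → a))): greatest fixpoint, start Z0 = {n0, n1, n2, n3, n5, n6, n7}, keep only states in Sat with some successor in Z. Already a fixed point.
Sat(EG (EX (AF ((a ∨ p) → a)))) = {n0, n1, n2, n3, n5, n6, n7}
n6 ∈ Sat(EG (EX (AF ((a ∨ p) → a)))) = {n0, n1, n2, n3, n5, n6, n7}, so the formula holds at n6.

Yes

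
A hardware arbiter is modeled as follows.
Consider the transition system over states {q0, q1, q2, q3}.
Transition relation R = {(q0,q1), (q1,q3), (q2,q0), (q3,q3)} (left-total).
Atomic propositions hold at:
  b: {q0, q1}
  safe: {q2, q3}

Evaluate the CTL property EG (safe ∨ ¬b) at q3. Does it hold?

Sat(¬b) = {q2, q3}
Sat(safe ∨ ¬b) = {q2, q3}
EG (safe ∨ ¬b): greatest fixpoint, start Z0 = {q2, q3}, keep only states in Sat with some successor in Z. Z1 = {q3}; fixed.
Sat(EG (safe ∨ ¬b)) = {q3}
q3 ∈ Sat(EG (safe ∨ ¬b)) = {q3}, so the formula holds at q3.

Yes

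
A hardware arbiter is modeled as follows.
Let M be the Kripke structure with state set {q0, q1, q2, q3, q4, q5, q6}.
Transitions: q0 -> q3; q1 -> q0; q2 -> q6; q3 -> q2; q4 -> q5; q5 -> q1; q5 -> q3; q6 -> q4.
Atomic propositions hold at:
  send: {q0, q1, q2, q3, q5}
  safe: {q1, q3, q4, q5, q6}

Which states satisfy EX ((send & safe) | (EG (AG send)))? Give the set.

Sat(send & safe) = {q1, q3, q5}
AG send: greatest fixpoint, start Z0 = {q0, q1, q2, q3, q5}, keep only states in Sat with every successor in Z. Z1 = {q0, q1, q3, q5}; Z2 = {q0, q1, q5}; Z3 = {q1}; Z4 = ∅; fixed.
Sat(AG send) = ∅
EG (AG send): greatest fixpoint, start Z0 = ∅, keep only states in Sat with some successor in Z. Already a fixed point.
Sat(EG (AG send)) = ∅
Sat((send & safe) | (EG (AG send))) = {q1, q3, q5}
Sat(EX ((send & safe) | (EG (AG send)))) = {s : some successor in {q1, q3, q5}} = {q0, q4, q5}

{q0, q4, q5}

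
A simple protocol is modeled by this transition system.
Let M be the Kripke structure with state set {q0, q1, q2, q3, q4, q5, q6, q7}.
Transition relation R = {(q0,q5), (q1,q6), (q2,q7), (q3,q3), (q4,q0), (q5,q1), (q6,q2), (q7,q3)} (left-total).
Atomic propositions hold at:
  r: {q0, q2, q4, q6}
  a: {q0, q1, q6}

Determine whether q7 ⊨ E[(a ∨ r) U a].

No

Sat(a ∨ r) = {q0, q1, q2, q4, q6}
E[(a ∨ r) U a]: least fixpoint, start Z0 = Sat(a) = {q0, q1, q6}, add states in Sat(a ∨ r) with some successor in Z. Z1 = {q0, q1, q4, q6}; fixed.
Sat(E[(a ∨ r) U a]) = {q0, q1, q4, q6}
q7 ∉ Sat(E[(a ∨ r) U a]) = {q0, q1, q4, q6}, so the formula does not hold at q7.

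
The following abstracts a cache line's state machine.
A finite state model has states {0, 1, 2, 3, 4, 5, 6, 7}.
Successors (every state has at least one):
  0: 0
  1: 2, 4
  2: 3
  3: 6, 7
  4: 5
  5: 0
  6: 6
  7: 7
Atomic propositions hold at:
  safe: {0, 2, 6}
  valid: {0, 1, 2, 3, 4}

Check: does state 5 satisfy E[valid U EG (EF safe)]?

EF safe: least fixpoint, start Z0 = {0, 2, 6}, add states with some successor in Z. Z1 = {0, 1, 2, 3, 5, 6}; Z2 = {0, 1, 2, 3, 4, 5, 6}; fixed.
Sat(EF safe) = {0, 1, 2, 3, 4, 5, 6}
EG (EF safe): greatest fixpoint, start Z0 = {0, 1, 2, 3, 4, 5, 6}, keep only states in Sat with some successor in Z. Already a fixed point.
Sat(EG (EF safe)) = {0, 1, 2, 3, 4, 5, 6}
E[valid U EG (EF safe)]: least fixpoint, start Z0 = Sat(EG (EF safe)) = {0, 1, 2, 3, 4, 5, 6}, add states in Sat(valid) with some successor in Z. Already a fixed point.
Sat(E[valid U EG (EF safe)]) = {0, 1, 2, 3, 4, 5, 6}
5 ∈ Sat(E[valid U EG (EF safe)]) = {0, 1, 2, 3, 4, 5, 6}, so the formula holds at 5.

Yes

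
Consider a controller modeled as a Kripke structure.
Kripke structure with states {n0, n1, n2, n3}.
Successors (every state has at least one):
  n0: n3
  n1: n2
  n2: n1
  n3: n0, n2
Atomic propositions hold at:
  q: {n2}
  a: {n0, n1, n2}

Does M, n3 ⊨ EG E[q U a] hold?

E[q U a]: least fixpoint, start Z0 = Sat(a) = {n0, n1, n2}, add states in Sat(q) with some successor in Z. Already a fixed point.
Sat(E[q U a]) = {n0, n1, n2}
EG E[q U a]: greatest fixpoint, start Z0 = {n0, n1, n2}, keep only states in Sat with some successor in Z. Z1 = {n1, n2}; fixed.
Sat(EG E[q U a]) = {n1, n2}
n3 ∉ Sat(EG E[q U a]) = {n1, n2}, so the formula does not hold at n3.

No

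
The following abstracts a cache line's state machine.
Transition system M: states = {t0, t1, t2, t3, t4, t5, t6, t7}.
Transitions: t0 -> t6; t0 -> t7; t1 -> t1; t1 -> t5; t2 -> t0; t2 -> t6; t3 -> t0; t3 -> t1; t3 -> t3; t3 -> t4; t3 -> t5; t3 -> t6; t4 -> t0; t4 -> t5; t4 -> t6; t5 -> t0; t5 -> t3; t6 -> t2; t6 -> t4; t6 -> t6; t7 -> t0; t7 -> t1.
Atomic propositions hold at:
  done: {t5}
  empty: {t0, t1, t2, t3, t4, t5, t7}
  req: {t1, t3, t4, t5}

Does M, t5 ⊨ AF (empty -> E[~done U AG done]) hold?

No

Sat(~done) = {t0, t1, t2, t3, t4, t6, t7}
AG done: greatest fixpoint, start Z0 = {t5}, keep only states in Sat with every successor in Z. Z1 = ∅; fixed.
Sat(AG done) = ∅
E[~done U AG done]: least fixpoint, start Z0 = Sat(AG done) = ∅, add states in Sat(~done) with some successor in Z. Already a fixed point.
Sat(E[~done U AG done]) = ∅
Sat(empty -> E[~done U AG done]) = {t6}
AF (empty -> E[~done U AG done]): least fixpoint, start Z0 = {t6}, add states with every successor in Z. Already a fixed point.
Sat(AF (empty -> E[~done U AG done])) = {t6}
t5 ∉ Sat(AF (empty -> E[~done U AG done])) = {t6}, so the formula does not hold at t5.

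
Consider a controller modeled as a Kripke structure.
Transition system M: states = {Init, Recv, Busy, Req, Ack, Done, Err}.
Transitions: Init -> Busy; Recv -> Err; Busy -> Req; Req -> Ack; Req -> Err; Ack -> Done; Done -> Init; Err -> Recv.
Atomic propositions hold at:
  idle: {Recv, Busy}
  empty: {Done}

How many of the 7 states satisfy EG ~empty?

Sat(~empty) = {Init, Recv, Busy, Req, Ack, Err}
EG ~empty: greatest fixpoint, start Z0 = {Init, Recv, Busy, Req, Ack, Err}, keep only states in Sat with some successor in Z. Z1 = {Init, Recv, Busy, Req, Err}; fixed.
Sat(EG ~empty) = {Init, Recv, Busy, Req, Err}
|Sat(EG ~empty)| = |{Init, Recv, Busy, Req, Err}| = 5.

5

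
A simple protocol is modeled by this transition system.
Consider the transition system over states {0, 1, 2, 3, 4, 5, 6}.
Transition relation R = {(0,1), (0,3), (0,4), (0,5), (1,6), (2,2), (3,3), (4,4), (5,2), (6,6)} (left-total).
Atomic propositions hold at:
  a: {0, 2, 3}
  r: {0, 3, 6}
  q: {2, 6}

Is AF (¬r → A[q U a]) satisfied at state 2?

Yes

Sat(¬r) = {1, 2, 4, 5}
A[q U a]: least fixpoint, start Z0 = Sat(a) = {0, 2, 3}, add states in Sat(q) with every successor in Z. Already a fixed point.
Sat(A[q U a]) = {0, 2, 3}
Sat(¬r → A[q U a]) = {0, 2, 3, 6}
AF (¬r → A[q U a]): least fixpoint, start Z0 = {0, 2, 3, 6}, add states with every successor in Z. Z1 = {0, 1, 2, 3, 5, 6}; fixed.
Sat(AF (¬r → A[q U a])) = {0, 1, 2, 3, 5, 6}
2 ∈ Sat(AF (¬r → A[q U a])) = {0, 1, 2, 3, 5, 6}, so the formula holds at 2.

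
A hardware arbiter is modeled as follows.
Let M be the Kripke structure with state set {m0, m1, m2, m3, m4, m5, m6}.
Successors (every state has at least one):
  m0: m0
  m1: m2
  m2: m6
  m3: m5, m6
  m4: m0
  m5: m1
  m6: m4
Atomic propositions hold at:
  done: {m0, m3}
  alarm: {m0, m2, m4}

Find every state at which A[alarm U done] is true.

A[alarm U done]: least fixpoint, start Z0 = Sat(done) = {m0, m3}, add states in Sat(alarm) with every successor in Z. Z1 = {m0, m3, m4}; fixed.
Sat(A[alarm U done]) = {m0, m3, m4}

{m0, m3, m4}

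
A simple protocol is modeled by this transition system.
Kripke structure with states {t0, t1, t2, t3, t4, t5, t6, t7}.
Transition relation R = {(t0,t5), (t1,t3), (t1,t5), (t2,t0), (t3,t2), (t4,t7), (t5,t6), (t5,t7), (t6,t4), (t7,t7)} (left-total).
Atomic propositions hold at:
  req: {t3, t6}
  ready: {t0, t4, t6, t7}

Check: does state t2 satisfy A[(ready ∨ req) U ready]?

Sat(ready ∨ req) = {t0, t3, t4, t6, t7}
A[(ready ∨ req) U ready]: least fixpoint, start Z0 = Sat(ready) = {t0, t4, t6, t7}, add states in Sat(ready ∨ req) with every successor in Z. Already a fixed point.
Sat(A[(ready ∨ req) U ready]) = {t0, t4, t6, t7}
t2 ∉ Sat(A[(ready ∨ req) U ready]) = {t0, t4, t6, t7}, so the formula does not hold at t2.

No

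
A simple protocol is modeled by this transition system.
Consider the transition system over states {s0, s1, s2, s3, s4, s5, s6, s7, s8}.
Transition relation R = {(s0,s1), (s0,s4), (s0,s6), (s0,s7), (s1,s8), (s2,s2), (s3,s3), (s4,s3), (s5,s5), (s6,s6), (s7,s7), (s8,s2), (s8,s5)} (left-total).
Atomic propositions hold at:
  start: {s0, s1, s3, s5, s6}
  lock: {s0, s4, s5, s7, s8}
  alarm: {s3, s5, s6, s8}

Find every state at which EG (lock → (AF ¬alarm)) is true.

{s0, s2, s3, s4, s6, s7}

Sat(¬alarm) = {s0, s1, s2, s4, s7}
AF ¬alarm: least fixpoint, start Z0 = {s0, s1, s2, s4, s7}, add states with every successor in Z. Already a fixed point.
Sat(AF ¬alarm) = {s0, s1, s2, s4, s7}
Sat(lock → (AF ¬alarm)) = {s0, s1, s2, s3, s4, s6, s7}
EG (lock → (AF ¬alarm)): greatest fixpoint, start Z0 = {s0, s1, s2, s3, s4, s6, s7}, keep only states in Sat with some successor in Z. Z1 = {s0, s2, s3, s4, s6, s7}; fixed.
Sat(EG (lock → (AF ¬alarm))) = {s0, s2, s3, s4, s6, s7}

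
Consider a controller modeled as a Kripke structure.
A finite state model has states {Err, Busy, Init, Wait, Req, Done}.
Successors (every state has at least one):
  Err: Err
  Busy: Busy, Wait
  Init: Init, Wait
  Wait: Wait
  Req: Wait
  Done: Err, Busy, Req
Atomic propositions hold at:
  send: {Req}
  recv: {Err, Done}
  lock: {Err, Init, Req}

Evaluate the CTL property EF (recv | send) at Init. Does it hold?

Sat(recv | send) = {Err, Req, Done}
EF (recv | send): least fixpoint, start Z0 = {Err, Req, Done}, add states with some successor in Z. Already a fixed point.
Sat(EF (recv | send)) = {Err, Req, Done}
Init ∉ Sat(EF (recv | send)) = {Err, Req, Done}, so the formula does not hold at Init.

No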